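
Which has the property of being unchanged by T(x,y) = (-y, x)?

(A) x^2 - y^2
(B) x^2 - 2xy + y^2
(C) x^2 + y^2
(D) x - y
C

An expression E(x,y) is invariant under T if E(T(x,y)) = E(x,y). Here T(x,y) = (-y, x).
Substitute the transformed coordinates into each option and compare with the original:
(A) x^2 - y^2  ->  (-y)^2 - (x)^2 = -x^2 + y^2   [differs from x^2 - y^2: not invariant]
(B) x^2 - 2xy + y^2  ->  (-y)^2 - 2(-y)(x) + (x)^2 = x^2 + 2xy + y^2   [differs from x^2 - 2xy + y^2: not invariant]
(C) x^2 + y^2  ->  (-y)^2 + (x)^2 = x^2 + y^2   [equals x^2 + y^2: invariant]
(D) x - y  ->  (-y) - (x) = -x - y   [differs from x - y: not invariant]

Only option (C), x^2 + y^2, is unchanged by the transformation.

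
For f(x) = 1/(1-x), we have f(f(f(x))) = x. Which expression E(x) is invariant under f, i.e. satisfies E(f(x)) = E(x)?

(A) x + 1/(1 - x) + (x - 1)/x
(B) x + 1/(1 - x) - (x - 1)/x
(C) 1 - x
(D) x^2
A

Replace x by f(x) = 1/(1 - x) in each option and simplify. As a quick numerical cross-check, also compare E(4) with E(f(4)) = E(-1/3).

(A) x + 1/(1 - x) + (x - 1)/x  ->  (1/(1 - x)) + 1/(1 - (1/(1 - x))) + ((1/(1 - x)) - 1)/(1/(1 - x)), which simplifies back to x + 1/(1 - x) + (x - 1)/x; check: E(4) = 53/12, E(-1/3) = 53/12.   [invariant]
(B) x + 1/(1 - x) - (x - 1)/x  ->  (1/(1 - x)) + 1/(1 - (1/(1 - x))) - ((1/(1 - x)) - 1)/(1/(1 - x)) = (x^2(1 - x) - x + (x - 1)^2)/(x(x - 1)); check: E(4) = 35/12 but E(-1/3) = -43/12.   [not invariant]
(C) 1 - x  ->  1 - (1/(1 - x)) = x/(x - 1); check: E(4) = -3 but E(-1/3) = 4/3.   [not invariant]
(D) x^2  ->  (1/(1 - x))^2 = (x - 1)^(-2); check: E(4) = 16 but E(-1/3) = 1/9.   [not invariant]

Only (A) is unchanged. Indeed f(f(x)) = 1/(1 - 1/(1-x)) = (1-x)/(-x) = (x-1)/x, so E(x) = x + f(x) + f(f(x)) is the sum over the whole 3-cycle; applying f just permutes the three terms cyclically (x -> f(x) -> f(f(x)) -> x), leaving the sum unchanged.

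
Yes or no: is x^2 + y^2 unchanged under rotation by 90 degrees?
Yes

Applying rotation by 90 degrees: x' = x*cos(90 degrees) - y*sin(90 degrees) = -y, y' = x*sin(90 degrees) + y*cos(90 degrees) = x

Substituting into x^2 + y^2:
(-y)^2 + (x)^2
= x^2 + y^2

This equals the original expression x^2 + y^2, so it IS invariant.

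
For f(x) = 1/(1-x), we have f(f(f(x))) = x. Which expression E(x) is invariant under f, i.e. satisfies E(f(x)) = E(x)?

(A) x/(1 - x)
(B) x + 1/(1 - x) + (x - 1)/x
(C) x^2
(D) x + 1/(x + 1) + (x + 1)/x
B

Replace x by f(x) = 1/(1 - x) in each option and simplify. As a quick numerical cross-check, also compare E(3) with E(f(3)) = E(-1/2).

(A) x/(1 - x)  ->  (1/(1 - x))/(1 - (1/(1 - x))) = -1/x; check: E(3) = -3/2 but E(-1/2) = -1/3.   [not invariant]
(B) x + 1/(1 - x) + (x - 1)/x  ->  (1/(1 - x)) + 1/(1 - (1/(1 - x))) + ((1/(1 - x)) - 1)/(1/(1 - x)), which simplifies back to x + 1/(1 - x) + (x - 1)/x; check: E(3) = 19/6, E(-1/2) = 19/6.   [invariant]
(C) x^2  ->  (1/(1 - x))^2 = (x - 1)^(-2); check: E(3) = 9 but E(-1/2) = 1/4.   [not invariant]
(D) x + 1/(x + 1) + (x + 1)/x  ->  (1/(1 - x)) + 1/((1/(1 - x)) + 1) + ((1/(1 - x)) + 1)/(1/(1 - x)) = (-x^3 + 6x^2 - 11x + 7)/(x^2 - 3x + 2); check: E(3) = 55/12 but E(-1/2) = 1/2.   [not invariant]

Only (B) is unchanged. Indeed f(f(x)) = 1/(1 - 1/(1-x)) = (1-x)/(-x) = (x-1)/x, so E(x) = x + f(x) + f(f(x)) is the sum over the whole 3-cycle; applying f just permutes the three terms cyclically (x -> f(x) -> f(f(x)) -> x), leaving the sum unchanged.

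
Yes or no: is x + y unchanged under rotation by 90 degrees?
No

Applying rotation by 90 degrees: x' = x*cos(90 degrees) - y*sin(90 degrees) = -y, y' = x*sin(90 degrees) + y*cos(90 degrees) = x

Substituting into x + y:
(-y) + (x)
= x - y

This differs from the original expression x + y, so it is NOT invariant.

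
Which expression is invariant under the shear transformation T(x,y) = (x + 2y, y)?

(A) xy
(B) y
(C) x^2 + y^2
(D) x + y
B

Under the shear T(x,y) = (x + 2y, y):
Substitute the transformed coordinates into each option and compare with the original:
(A) xy  ->  (x + 2y)(y) = xy + 2y^2   [differs from xy: not invariant]
(B) y  ->  (y) = y   [equals y: invariant]
(C) x^2 + y^2  ->  (x + 2y)^2 + (y)^2 = x^2 + 4xy + 5y^2   [differs from x^2 + y^2: not invariant]
(D) x + y  ->  (x + 2y) + (y) = x + 3y   [differs from x + y: not invariant]

Only option (B), y, is unchanged by the transformation.
A horizontal shear moves points parallel to the x-axis, so the y-coordinate (and any function of y alone) is unchanged.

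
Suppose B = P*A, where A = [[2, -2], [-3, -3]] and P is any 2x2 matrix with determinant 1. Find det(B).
-12

By the multiplicative property of determinants, det(B) = det(P*A) = det(P) * det(A) = det(A),
so the determinant is invariant under multiplication by any determinant-1 matrix; we just need det(A).

det(A) = (2)(-3) - (-2)(-3) = -6 - 6 = -12

Therefore det(B) = 1 * (-12) = -12.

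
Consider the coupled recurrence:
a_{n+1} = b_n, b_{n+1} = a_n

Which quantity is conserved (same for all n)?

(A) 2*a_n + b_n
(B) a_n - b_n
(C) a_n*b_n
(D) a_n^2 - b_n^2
C

Replace a_n by a_{n+1} = b_n and b_n by b_{n+1} = a_n in each option and simplify:
(A) 2*a_n + b_n  ->  2*(b_n) + (a_n) = a_n + 2*b_n   [not conserved]
(B) a_n - b_n  ->  (b_n) - (a_n) = -a_n + b_n   [not conserved]
(C) a_n*b_n  ->  (b_n)*(a_n) = a_n*b_n   [conserved]
(D) a_n^2 - b_n^2  ->  (b_n)^2 - (a_n)^2 = -a_n^2 + b_n^2   [not conserved]

Only (C) a_n*b_n returns to itself after one step, so it is the conserved quantity.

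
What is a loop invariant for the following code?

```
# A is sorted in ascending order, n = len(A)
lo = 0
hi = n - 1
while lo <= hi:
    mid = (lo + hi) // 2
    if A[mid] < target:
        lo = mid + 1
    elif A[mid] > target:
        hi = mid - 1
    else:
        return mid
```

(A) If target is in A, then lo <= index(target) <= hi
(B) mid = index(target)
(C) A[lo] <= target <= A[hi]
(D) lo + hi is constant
A

A loop invariant must hold before the first iteration and be re-established by every execution of the body.

(A) If target is in A, then lo <= index(target) <= hi: Before the loop [lo, hi] = [0, n-1] covers every index. When A[mid] < target, sortedness puts target strictly to the right of mid, so setting lo = mid + 1 keeps index(target) in [lo, hi]; symmetrically for hi = mid - 1. Hence 'if target is in A then lo <= index(target) <= hi' holds after every iteration, and when lo > hi it proves target is absent.

The other options fail:
(B) mid = index(target): mid is just the current probe; it equals index(target) only on the iteration that returns.
(C) A[lo] <= target <= A[hi]: fails when target is not in A (e.g. target < A[0] already violates it before the loop), so it is not maintained in general.
(D) lo + hi is constant: each iteration moves exactly one of lo, hi, so lo + hi changes (e.g. 0 + (n-1) becomes (mid+1) + (n-1)).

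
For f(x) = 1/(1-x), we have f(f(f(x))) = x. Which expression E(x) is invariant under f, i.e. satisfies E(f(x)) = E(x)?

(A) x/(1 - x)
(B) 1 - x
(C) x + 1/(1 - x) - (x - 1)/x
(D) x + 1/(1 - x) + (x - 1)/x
D

Replace x by f(x) = 1/(1 - x) in each option and simplify. As a quick numerical cross-check, also compare E(3) with E(f(3)) = E(-1/2).

(A) x/(1 - x)  ->  (1/(1 - x))/(1 - (1/(1 - x))) = -1/x; check: E(3) = -3/2 but E(-1/2) = -1/3.   [not invariant]
(B) 1 - x  ->  1 - (1/(1 - x)) = x/(x - 1); check: E(3) = -2 but E(-1/2) = 3/2.   [not invariant]
(C) x + 1/(1 - x) - (x - 1)/x  ->  (1/(1 - x)) + 1/(1 - (1/(1 - x))) - ((1/(1 - x)) - 1)/(1/(1 - x)) = (x^2(1 - x) - x + (x - 1)^2)/(x(x - 1)); check: E(3) = 11/6 but E(-1/2) = -17/6.   [not invariant]
(D) x + 1/(1 - x) + (x - 1)/x  ->  (1/(1 - x)) + 1/(1 - (1/(1 - x))) + ((1/(1 - x)) - 1)/(1/(1 - x)), which simplifies back to x + 1/(1 - x) + (x - 1)/x; check: E(3) = 19/6, E(-1/2) = 19/6.   [invariant]

Only (D) is unchanged. Indeed f(f(x)) = 1/(1 - 1/(1-x)) = (1-x)/(-x) = (x-1)/x, so E(x) = x + f(x) + f(f(x)) is the sum over the whole 3-cycle; applying f just permutes the three terms cyclically (x -> f(x) -> f(f(x)) -> x), leaving the sum unchanged.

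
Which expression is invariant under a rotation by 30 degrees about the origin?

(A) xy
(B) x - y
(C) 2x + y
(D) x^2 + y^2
D

A rotation by 30 degrees sends (x, y) to (sqrt(3)x/2 - y/2, x/2 + sqrt(3)y/2).
Substitute the transformed coordinates into each option and compare with the original:
(A) xy  ->  (sqrt(3)x/2 - y/2)(x/2 + sqrt(3)y/2) = sqrt(3)x^2/4 + xy/2 - sqrt(3)y^2/4   [differs from xy: not invariant]
(B) x - y  ->  (sqrt(3)x/2 - y/2) - (x/2 + sqrt(3)y/2) = -x/2 + sqrt(3)x/2 - sqrt(3)y/2 - y/2   [differs from x - y: not invariant]
(C) 2x + y  ->  2(sqrt(3)x/2 - y/2) + (x/2 + sqrt(3)y/2) = x/2 + sqrt(3)x - y + sqrt(3)y/2   [differs from 2x + y: not invariant]
(D) x^2 + y^2  ->  (sqrt(3)x/2 - y/2)^2 + (x/2 + sqrt(3)y/2)^2 = x^2 + y^2   [equals x^2 + y^2: invariant]

Only option (D), x^2 + y^2, is unchanged by the transformation.
Geometrically, x^2 + y^2 is the squared distance from the origin, which every rotation about the origin preserves.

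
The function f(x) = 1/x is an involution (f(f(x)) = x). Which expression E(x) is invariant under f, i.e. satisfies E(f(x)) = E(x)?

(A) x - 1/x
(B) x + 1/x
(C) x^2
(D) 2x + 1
B

Replace x by f(x) = 1/x in each option and simplify. As a quick numerical cross-check, also compare E(4) with E(f(4)) = E(1/4).

(A) x - 1/x  ->  (1/x) - 1/(1/x) = -x + 1/x; check: E(4) = 15/4 but E(1/4) = -15/4.   [not invariant]
(B) x + 1/x  ->  (1/x) + 1/(1/x), which simplifies back to x + 1/x; check: E(4) = 17/4, E(1/4) = 17/4.   [invariant]
(C) x^2  ->  (1/x)^2 = x^(-2); check: E(4) = 16 but E(1/4) = 1/16.   [not invariant]
(D) 2x + 1  ->  2(1/x) + 1 = (x + 2)/x; check: E(4) = 9 but E(1/4) = 3/2.   [not invariant]

Only (B) is unchanged. E is symmetric under swapping x with f(x) = 1/x, which is exactly what an involution does.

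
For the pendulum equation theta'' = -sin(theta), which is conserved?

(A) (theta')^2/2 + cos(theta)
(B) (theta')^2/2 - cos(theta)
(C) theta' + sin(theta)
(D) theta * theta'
B

A first integral I satisfies dI/dt = 0 along every solution. Differentiate each option and use the equation of motion:
(A) d/dt[(theta')^2/2 + cos(theta)] = theta' theta'' - sin(theta) theta' = -2 theta' sin(theta), not identically 0
(B) d/dt[(theta')^2/2 - cos(theta)] = theta' theta'' + sin(theta) theta' = theta'(-sin(theta)) + theta' sin(theta) = 0
(C) d/dt[theta' + sin(theta)] = theta'' + cos(theta) theta' = -sin(theta) + theta' cos(theta), not identically 0
(D) d/dt[theta * theta'] = (theta')^2 + theta theta'' = (theta')^2 - theta sin(theta), not identically 0

Only (B) has zero time-derivative. This is the total energy: kinetic (theta')^2/2 plus potential -cos(theta).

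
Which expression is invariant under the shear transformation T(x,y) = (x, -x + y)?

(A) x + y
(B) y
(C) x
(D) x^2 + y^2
C

Under the shear T(x,y) = (x, -x + y):
Substitute the transformed coordinates into each option and compare with the original:
(A) x + y  ->  (x) + (-x + y) = y   [differs from x + y: not invariant]
(B) y  ->  (-x + y) = -x + y   [differs from y: not invariant]
(C) x  ->  (x) = x   [equals x: invariant]
(D) x^2 + y^2  ->  (x)^2 + (-x + y)^2 = 2x^2 - 2xy + y^2   [differs from x^2 + y^2: not invariant]

Only option (C), x, is unchanged by the transformation.
A vertical shear moves points parallel to the y-axis, so the x-coordinate (and any function of x alone) is unchanged.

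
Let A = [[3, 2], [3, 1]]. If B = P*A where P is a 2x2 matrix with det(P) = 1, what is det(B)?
-3

By the multiplicative property of determinants, det(B) = det(P*A) = det(P) * det(A) = det(A),
so the determinant is invariant under multiplication by any determinant-1 matrix; we just need det(A).

det(A) = (3)(1) - (2)(3) = 3 - 6 = -3

Therefore det(B) = 1 * (-3) = -3.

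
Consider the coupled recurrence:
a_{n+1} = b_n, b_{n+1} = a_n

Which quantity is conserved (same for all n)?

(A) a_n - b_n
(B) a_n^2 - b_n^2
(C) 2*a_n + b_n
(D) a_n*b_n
D

Replace a_n by a_{n+1} = b_n and b_n by b_{n+1} = a_n in each option and simplify:
(A) a_n - b_n  ->  (b_n) - (a_n) = -a_n + b_n   [not conserved]
(B) a_n^2 - b_n^2  ->  (b_n)^2 - (a_n)^2 = -a_n^2 + b_n^2   [not conserved]
(C) 2*a_n + b_n  ->  2*(b_n) + (a_n) = a_n + 2*b_n   [not conserved]
(D) a_n*b_n  ->  (b_n)*(a_n) = a_n*b_n   [conserved]

Only (D) a_n*b_n returns to itself after one step, so it is the conserved quantity.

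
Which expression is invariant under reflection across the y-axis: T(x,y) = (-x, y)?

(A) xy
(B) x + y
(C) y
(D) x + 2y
C

The map is reflection across the y-axis: T(x,y) = (-x, y).
Substitute the transformed coordinates into each option and compare with the original:
(A) xy  ->  (-x)(y) = -xy   [differs from xy: not invariant]
(B) x + y  ->  (-x) + (y) = -x + y   [differs from x + y: not invariant]
(C) y  ->  (y) = y   [equals y: invariant]
(D) x + 2y  ->  (-x) + 2(y) = -x + 2y   [differs from x + 2y: not invariant]

Only option (C), y, is unchanged by the transformation.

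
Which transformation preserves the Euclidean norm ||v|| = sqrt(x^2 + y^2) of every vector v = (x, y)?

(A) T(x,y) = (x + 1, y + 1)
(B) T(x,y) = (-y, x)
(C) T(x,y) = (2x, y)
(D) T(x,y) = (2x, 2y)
B

A transformation preserves a norm if ||T(v)|| = ||v|| for every v; a single vector where the norm changes rules an option out.

(A) T(x,y) = (x + 1, y + 1): v = (1, 0) has norm sqrt((1)^2 + (0)^2) = 1, but T(v) = (2, 1) has norm sqrt(5) -- not preserved.
(B) T(x,y) = (-y, x): preserves the norm -- it is an orthogonal map (a rotation/reflection), and (-y)^2 + (x)^2 simplifies to x^2 + y^2.
(C) T(x,y) = (2x, y): v = (1, 0) has norm sqrt((1)^2 + (0)^2) = 1, but T(v) = (2, 0) has norm 2 -- not preserved.
(D) T(x,y) = (2x, 2y): v = (1, 0) has norm sqrt((1)^2 + (0)^2) = 1, but T(v) = (2, 0) has norm 2 -- not preserved.

Therefore the answer is (B).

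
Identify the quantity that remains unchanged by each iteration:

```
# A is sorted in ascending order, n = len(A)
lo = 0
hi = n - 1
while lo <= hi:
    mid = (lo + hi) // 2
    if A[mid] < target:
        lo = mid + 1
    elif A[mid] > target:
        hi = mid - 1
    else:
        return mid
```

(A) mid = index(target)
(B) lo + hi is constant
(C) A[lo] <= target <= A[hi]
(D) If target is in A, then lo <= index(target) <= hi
D

A loop invariant must hold before the first iteration and be re-established by every execution of the body.

(D) If target is in A, then lo <= index(target) <= hi: Before the loop [lo, hi] = [0, n-1] covers every index. When A[mid] < target, sortedness puts target strictly to the right of mid, so setting lo = mid + 1 keeps index(target) in [lo, hi]; symmetrically for hi = mid - 1. Hence 'if target is in A then lo <= index(target) <= hi' holds after every iteration, and when lo > hi it proves target is absent.

The other options fail:
(A) mid = index(target): mid is just the current probe; it equals index(target) only on the iteration that returns.
(B) lo + hi is constant: each iteration moves exactly one of lo, hi, so lo + hi changes (e.g. 0 + (n-1) becomes (mid+1) + (n-1)).
(C) A[lo] <= target <= A[hi]: fails when target is not in A (e.g. target < A[0] already violates it before the loop), so it is not maintained in general.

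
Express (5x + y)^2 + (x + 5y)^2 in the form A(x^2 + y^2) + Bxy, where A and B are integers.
26(x^2 + y^2) + 20xy

Expanding: (5x + y)^2 = 25x^2 + 10xy + y^2
(x + 5y)^2 = x^2 + 10xy + 25y^2
Sum = (25+1)(x^2+y^2) + 20xy = 26(x^2 + y^2) + 20xy
This is symmetric in x and y.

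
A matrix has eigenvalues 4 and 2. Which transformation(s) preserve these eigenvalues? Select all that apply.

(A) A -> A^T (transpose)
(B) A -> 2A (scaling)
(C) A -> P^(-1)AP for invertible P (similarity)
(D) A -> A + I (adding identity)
A and C

Eigenvalues are preserved by:
1. Similarity transformations: A -> P^(-1)AP (same characteristic polynomial)
2. Transpose: A^T has the same eigenvalues as A

Eigenvalues are NOT preserved by:
- Adding identity: eigenvalues become 4+1, 2+1
- Scaling: eigenvalues become 8, 4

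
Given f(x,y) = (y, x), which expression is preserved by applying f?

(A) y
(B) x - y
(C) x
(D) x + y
D

For f(x,y) = (y, x):
After applying f: x' = y, y' = x. So x' + y' = y + x = x + y.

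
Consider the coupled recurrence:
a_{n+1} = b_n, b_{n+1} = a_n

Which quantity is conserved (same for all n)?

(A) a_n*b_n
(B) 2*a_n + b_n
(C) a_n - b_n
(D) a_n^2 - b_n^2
A

Replace a_n by a_{n+1} = b_n and b_n by b_{n+1} = a_n in each option and simplify:
(A) a_n*b_n  ->  (b_n)*(a_n) = a_n*b_n   [conserved]
(B) 2*a_n + b_n  ->  2*(b_n) + (a_n) = a_n + 2*b_n   [not conserved]
(C) a_n - b_n  ->  (b_n) - (a_n) = -a_n + b_n   [not conserved]
(D) a_n^2 - b_n^2  ->  (b_n)^2 - (a_n)^2 = -a_n^2 + b_n^2   [not conserved]

Only (A) a_n*b_n returns to itself after one step, so it is the conserved quantity.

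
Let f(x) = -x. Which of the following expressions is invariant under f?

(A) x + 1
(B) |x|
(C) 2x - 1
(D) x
B

For f(x) = -x:
Applying f replaces x by -x. Since |-x| = |x|, the absolute value is unchanged by f, whereas x -> -x, 2x - 1 -> -2x - 1 and x + 1 -> -x + 1 all change.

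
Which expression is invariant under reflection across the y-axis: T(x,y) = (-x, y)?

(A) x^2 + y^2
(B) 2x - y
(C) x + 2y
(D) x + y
A

The map is reflection across the y-axis: T(x,y) = (-x, y).
Substitute the transformed coordinates into each option and compare with the original:
(A) x^2 + y^2  ->  (-x)^2 + (y)^2 = x^2 + y^2   [equals x^2 + y^2: invariant]
(B) 2x - y  ->  2(-x) - (y) = -2x - y   [differs from 2x - y: not invariant]
(C) x + 2y  ->  (-x) + 2(y) = -x + 2y   [differs from x + 2y: not invariant]
(D) x + y  ->  (-x) + (y) = -x + y   [differs from x + y: not invariant]

Only option (A), x^2 + y^2, is unchanged by the transformation.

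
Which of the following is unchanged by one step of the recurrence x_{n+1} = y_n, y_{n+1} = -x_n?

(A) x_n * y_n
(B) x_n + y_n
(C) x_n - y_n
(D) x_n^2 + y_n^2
D

For the recurrence x_{n+1} = y_n, y_{n+1} = -x_n:

x_{n+1}^2 + y_{n+1}^2 = y_n^2 + (-x_n)^2 = x_n^2 + y_n^2
The sum of squares is conserved (like energy in a harmonic oscillator).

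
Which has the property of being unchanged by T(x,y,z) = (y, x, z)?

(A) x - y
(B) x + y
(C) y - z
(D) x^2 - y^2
B

Apply T(x,y,z) = (y, x, z) to each option, i.e. replace (x, y, z) by the transformed coordinates.
Substitute the transformed coordinates into each option and compare with the original:
(A) x - y  ->  (y) - (x) = -x + y   [differs from x - y: not invariant]
(B) x + y  ->  (y) + (x) = x + y   [equals x + y: invariant]
(C) y - z  ->  (x) - (z) = x - z   [differs from y - z: not invariant]
(D) x^2 - y^2  ->  (y)^2 - (x)^2 = -x^2 + y^2   [differs from x^2 - y^2: not invariant]

Only option (B), x + y, is unchanged by the transformation.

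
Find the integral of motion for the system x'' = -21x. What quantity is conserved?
E = (x')^2 + 21x^2

Multiply the equation by x':
x' * x'' = -21x * x'
The left side is d/dt[(x')^2/2] and the right side is d/dt[-21x^2/2], so
d/dt[(x')^2/2 + 21x^2/2] = 0, i.e. (x')^2/2 + 21x^2/2 = constant.
Multiplying by 2, the integral of motion is E = (x')^2 + 21x^2.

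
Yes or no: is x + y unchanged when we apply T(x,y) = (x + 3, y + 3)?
No

Substitute T(x,y) = (x + 3, y + 3) into the expression and compare with the original.

Original: x + y
After applying T: (x + 3) + (y + 3) = x + y + 6

This differs from the original x + y (difference: 6), so the expression is NOT invariant.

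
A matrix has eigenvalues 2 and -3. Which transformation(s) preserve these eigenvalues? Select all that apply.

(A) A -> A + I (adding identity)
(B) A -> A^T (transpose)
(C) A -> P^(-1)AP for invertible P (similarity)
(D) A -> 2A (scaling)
B and C

Eigenvalues are preserved by:
1. Similarity transformations: A -> P^(-1)AP (same characteristic polynomial)
2. Transpose: A^T has the same eigenvalues as A

Eigenvalues are NOT preserved by:
- Adding identity: eigenvalues become 2+1, -3+1
- Scaling: eigenvalues become 4, -6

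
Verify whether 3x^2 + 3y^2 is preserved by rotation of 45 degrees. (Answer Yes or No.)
Yes

Applying rotation by 45 degrees: x' = x*cos(45 degrees) - y*sin(45 degrees) = sqrt(2)x/2 - sqrt(2)y/2, y' = x*sin(45 degrees) + y*cos(45 degrees) = sqrt(2)x/2 + sqrt(2)y/2

Substituting into 3x^2 + 3y^2:
3(sqrt(2)x/2 - sqrt(2)y/2)^2 + 3(sqrt(2)x/2 + sqrt(2)y/2)^2
= 3x^2 + 3y^2

This equals the original expression 3x^2 + 3y^2, so it IS invariant.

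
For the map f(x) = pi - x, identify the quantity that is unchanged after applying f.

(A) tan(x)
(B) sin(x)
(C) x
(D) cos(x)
B

For f(x) = pi - x:
sin(pi - x) = sin(x), so sine is invariant under this transformation.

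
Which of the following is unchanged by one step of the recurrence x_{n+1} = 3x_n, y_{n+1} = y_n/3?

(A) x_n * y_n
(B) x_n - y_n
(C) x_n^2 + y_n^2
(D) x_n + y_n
A

For the recurrence x_{n+1} = 3x_n, y_{n+1} = y_n/3:

x_{n+1} * y_{n+1} = (3x_n) * (y_n/3) = x_n * y_n
The product is conserved.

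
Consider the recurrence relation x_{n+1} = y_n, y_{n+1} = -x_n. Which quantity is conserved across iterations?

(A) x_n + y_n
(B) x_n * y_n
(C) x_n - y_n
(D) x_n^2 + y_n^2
D

For the recurrence x_{n+1} = y_n, y_{n+1} = -x_n:

x_{n+1}^2 + y_{n+1}^2 = y_n^2 + (-x_n)^2 = x_n^2 + y_n^2
The sum of squares is conserved (like energy in a harmonic oscillator).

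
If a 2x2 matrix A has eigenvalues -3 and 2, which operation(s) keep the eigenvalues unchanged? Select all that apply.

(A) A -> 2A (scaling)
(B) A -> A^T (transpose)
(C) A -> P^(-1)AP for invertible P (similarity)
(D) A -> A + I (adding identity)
B and C

Eigenvalues are preserved by:
1. Similarity transformations: A -> P^(-1)AP (same characteristic polynomial)
2. Transpose: A^T has the same eigenvalues as A

Eigenvalues are NOT preserved by:
- Adding identity: eigenvalues become -3+1, 2+1
- Scaling: eigenvalues become -6, 4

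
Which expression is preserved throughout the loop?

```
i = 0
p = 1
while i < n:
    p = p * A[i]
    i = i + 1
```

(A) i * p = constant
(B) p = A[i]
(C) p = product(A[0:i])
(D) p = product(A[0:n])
C

A loop invariant must hold before the first iteration and be re-established by every execution of the body.

(C) p = product(A[0:i]): Initially i = 0 and p = 1 = product of the empty slice A[0:0]. If p = product(A[0:i]) holds at the top of an iteration, the body sets p to product(A[0:i]) * A[i] = product(A[0:i+1]) and then i to i+1, so the property is restored. At exit i = n, giving p = product(A[0:n]).

The other options fail:
(A) i * p = constant: initially i * p = 0, but after one iteration it is 1 * A[0], which is nonzero in general.
(B) p = A[i]: after the first iteration p = A[0] but i = 1; in general p is a product of several elements, not a single one.
(D) p = product(A[0:n]): false before the loop (p = 1, not the full product) -- it only becomes true at exit.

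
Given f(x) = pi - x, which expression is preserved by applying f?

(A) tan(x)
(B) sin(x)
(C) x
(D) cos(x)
B

For f(x) = pi - x:
sin(pi - x) = sin(x), so sine is invariant under this transformation.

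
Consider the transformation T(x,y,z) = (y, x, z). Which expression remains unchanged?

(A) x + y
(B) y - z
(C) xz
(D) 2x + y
A

Apply T(x,y,z) = (y, x, z) to each option, i.e. replace (x, y, z) by the transformed coordinates.
Substitute the transformed coordinates into each option and compare with the original:
(A) x + y  ->  (y) + (x) = x + y   [equals x + y: invariant]
(B) y - z  ->  (x) - (z) = x - z   [differs from y - z: not invariant]
(C) xz  ->  (y)(z) = yz   [differs from xz: not invariant]
(D) 2x + y  ->  2(y) + (x) = x + 2y   [differs from 2x + y: not invariant]

Only option (A), x + y, is unchanged by the transformation.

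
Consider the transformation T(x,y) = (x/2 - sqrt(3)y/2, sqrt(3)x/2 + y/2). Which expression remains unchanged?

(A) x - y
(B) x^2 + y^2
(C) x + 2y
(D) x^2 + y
B

An expression E(x,y) is invariant under T if E(T(x,y)) = E(x,y). Here T(x,y) = (x/2 - sqrt(3)y/2, sqrt(3)x/2 + y/2).
Substitute the transformed coordinates into each option and compare with the original:
(A) x - y  ->  (x/2 - sqrt(3)y/2) - (sqrt(3)x/2 + y/2) = -sqrt(3)x/2 + x/2 - sqrt(3)y/2 - y/2   [differs from x - y: not invariant]
(B) x^2 + y^2  ->  (x/2 - sqrt(3)y/2)^2 + (sqrt(3)x/2 + y/2)^2 = x^2 + y^2   [equals x^2 + y^2: invariant]
(C) x + 2y  ->  (x/2 - sqrt(3)y/2) + 2(sqrt(3)x/2 + y/2) = x/2 + sqrt(3)x - sqrt(3)y/2 + y   [differs from x + 2y: not invariant]
(D) x^2 + y  ->  (x/2 - sqrt(3)y/2)^2 + (sqrt(3)x/2 + y/2) = x^2/4 - sqrt(3)xy/2 + sqrt(3)x/2 + 3y^2/4 + y/2   [differs from x^2 + y: not invariant]

Only option (B), x^2 + y^2, is unchanged by the transformation.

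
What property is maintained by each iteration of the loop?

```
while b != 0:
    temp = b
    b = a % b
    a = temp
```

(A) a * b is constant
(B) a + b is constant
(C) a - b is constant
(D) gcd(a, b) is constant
D

A loop invariant must hold before the first iteration and be re-established by every execution of the body.

(D) gcd(a, b) is constant: One iteration replaces (a, b) by (b, a mod b). Since a mod b = a - q*b for an integer q, any common divisor of a and b divides b and a mod b, and conversely; hence gcd(b, a mod b) = gcd(a, b). For instance (30, 8) -> (8, 6) keeps gcd = 2. At exit b = 0 and a = gcd of the original inputs.

The other options fail:
(A) a * b is constant: e.g. (a, b) = (30, 8) -> (8, 6): the product goes from 240 to 48.
(B) a + b is constant: e.g. (a, b) = (30, 8) -> (8, 6): the sum goes from 38 to 14.
(C) a - b is constant: e.g. (a, b) = (30, 8) -> (8, 6): the difference goes from 22 to 2.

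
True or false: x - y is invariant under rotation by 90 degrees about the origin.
False

Applying rotation by 90 degrees: x' = x*cos(90 degrees) - y*sin(90 degrees) = -y, y' = x*sin(90 degrees) + y*cos(90 degrees) = x

Substituting into x - y:
(-y) - (x)
= -x - y

This differs from the original expression x - y, so it is NOT invariant.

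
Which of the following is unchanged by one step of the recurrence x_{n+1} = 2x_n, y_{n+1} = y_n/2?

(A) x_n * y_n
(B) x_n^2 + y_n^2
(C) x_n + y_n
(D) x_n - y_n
A

For the recurrence x_{n+1} = 2x_n, y_{n+1} = y_n/2:

x_{n+1} * y_{n+1} = (2x_n) * (y_n/2) = x_n * y_n
The product is conserved.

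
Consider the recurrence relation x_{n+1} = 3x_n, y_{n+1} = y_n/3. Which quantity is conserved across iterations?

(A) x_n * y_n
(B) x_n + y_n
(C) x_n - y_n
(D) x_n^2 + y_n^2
A

For the recurrence x_{n+1} = 3x_n, y_{n+1} = y_n/3:

x_{n+1} * y_{n+1} = (3x_n) * (y_n/3) = x_n * y_n
The product is conserved.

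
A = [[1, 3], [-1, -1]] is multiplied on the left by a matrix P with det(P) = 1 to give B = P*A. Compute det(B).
2

By the multiplicative property of determinants, det(B) = det(P*A) = det(P) * det(A) = det(A),
so the determinant is invariant under multiplication by any determinant-1 matrix; we just need det(A).

det(A) = (1)(-1) - (3)(-1) = -1 - (-3) = 2

Therefore det(B) = 1 * 2 = 2.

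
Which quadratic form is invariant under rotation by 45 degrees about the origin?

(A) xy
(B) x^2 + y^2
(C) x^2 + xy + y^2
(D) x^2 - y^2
B

Rotation by 45 degrees sends (x, y) to (sqrt(2)x/2 - sqrt(2)y/2, sqrt(2)x/2 + sqrt(2)y/2).
Substitute the transformed coordinates into each option and compare with the original:
(A) xy  ->  (sqrt(2)x/2 - sqrt(2)y/2)(sqrt(2)x/2 + sqrt(2)y/2) = x^2/2 - y^2/2   [differs from xy: not invariant]
(B) x^2 + y^2  ->  (sqrt(2)x/2 - sqrt(2)y/2)^2 + (sqrt(2)x/2 + sqrt(2)y/2)^2 = x^2 + y^2   [equals x^2 + y^2: invariant]
(C) x^2 + xy + y^2  ->  (sqrt(2)x/2 - sqrt(2)y/2)^2 + (sqrt(2)x/2 - sqrt(2)y/2)(sqrt(2)x/2 + sqrt(2)y/2) + (sqrt(2)x/2 + sqrt(2)y/2)^2 = 3x^2/2 + y^2/2   [differs from x^2 + xy + y^2: not invariant]
(D) x^2 - y^2  ->  (sqrt(2)x/2 - sqrt(2)y/2)^2 - (sqrt(2)x/2 + sqrt(2)y/2)^2 = -2xy   [differs from x^2 - y^2: not invariant]

Only option (B), x^2 + y^2, is unchanged by the transformation.
x^2 + y^2 is the squared distance from the origin, which rotations preserve.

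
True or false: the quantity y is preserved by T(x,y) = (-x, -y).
False

Substitute T(x,y) = (-x, -y) into the expression and compare with the original.

Original: y
After applying T: (-y) = -y

This differs from the original y (difference: -2y), so the expression is NOT invariant.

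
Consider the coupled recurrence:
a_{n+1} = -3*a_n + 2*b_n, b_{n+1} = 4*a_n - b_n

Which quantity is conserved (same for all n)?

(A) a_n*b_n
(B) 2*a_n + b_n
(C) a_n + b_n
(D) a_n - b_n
C

Replace a_n by a_{n+1} = -3*a_n + 2*b_n and b_n by b_{n+1} = 4*a_n - b_n in each option and simplify:
(A) a_n*b_n  ->  (-3*a_n + 2*b_n)*(4*a_n - b_n) = -12*a_n^2 + 11*a_n*b_n - 2*b_n^2   [not conserved]
(B) 2*a_n + b_n  ->  2*(-3*a_n + 2*b_n) + (4*a_n - b_n) = -2*a_n + 3*b_n   [not conserved]
(C) a_n + b_n  ->  (-3*a_n + 2*b_n) + (4*a_n - b_n) = a_n + b_n   [conserved]
(D) a_n - b_n  ->  (-3*a_n + 2*b_n) - (4*a_n - b_n) = -7*a_n + 3*b_n   [not conserved]

Only (C) a_n + b_n returns to itself after one step, so it is the conserved quantity.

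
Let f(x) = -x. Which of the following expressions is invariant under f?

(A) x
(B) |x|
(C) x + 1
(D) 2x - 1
B

For f(x) = -x:
Applying f replaces x by -x. Since |-x| = |x|, the absolute value is unchanged by f, whereas x -> -x, 2x - 1 -> -2x - 1 and x + 1 -> -x + 1 all change.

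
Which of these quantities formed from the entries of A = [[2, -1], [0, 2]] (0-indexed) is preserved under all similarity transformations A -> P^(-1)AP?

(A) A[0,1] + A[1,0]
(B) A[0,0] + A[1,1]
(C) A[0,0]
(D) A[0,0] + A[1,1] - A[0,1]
B

A[0,0] + A[1,1] is the trace of A. By the cyclic property of the trace, tr(P^(-1)AP) = tr(APP^(-1)) = tr(A), so it is the same for every matrix similar to A.

The other combinations are not similarity invariants. For example, take P = [[1, 1], [1, 2]] (det P = 1), so P^(-1) = [[2, -1], [-1, 1]] and
B = P^(-1)AP = [[0, -4], [1, 4]].
Evaluating each option on A and on B:
(A) A[0,1] + A[1,0]: -1 for A, -3 for B -> changes
(B) A[0,0] + A[1,1]: 4 for A, 4 for B -> unchanged
(C) A[0,0]: 2 for A, 0 for B -> changes
(D) A[0,0] + A[1,1] - A[0,1]: 5 for A, 8 for B -> changes

Only (B) A[0,0] + A[1,1] = 4 survives (and it does so for every P, not just this one), so it is the invariant.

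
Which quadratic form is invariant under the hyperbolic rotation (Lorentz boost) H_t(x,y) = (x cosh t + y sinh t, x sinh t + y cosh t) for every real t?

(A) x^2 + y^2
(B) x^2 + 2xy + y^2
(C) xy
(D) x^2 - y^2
D

Write x' = x cosh t + y sinh t, y' = x sinh t + y cosh t and substitute into each option:
(A) x^2 + y^2: (x cosh t + y sinh t)^2 + (x sinh t + y cosh t)^2 = (x^2 + y^2)(cosh^2 t + sinh^2 t) + 4xy sinh t cosh t = (x^2 + y^2) cosh 2t + 2xy sinh 2t   [not invariant for t != 0]
(B) x^2 + 2xy + y^2: (x' + y')^2 with x' + y' = (x + y)(cosh t + sinh t) = (x + y)e^t, so it becomes (x + y)^2 e^(2t)   [not invariant for t != 0]
(C) xy: (x cosh t + y sinh t)(x sinh t + y cosh t) = xy(cosh^2 t + sinh^2 t) + (x^2 + y^2) sinh t cosh t = xy cosh 2t + (x^2 + y^2)(sinh 2t)/2   [not invariant for t != 0]
(D) x^2 - y^2: (x cosh t + y sinh t)^2 - (x sinh t + y cosh t)^2 = x^2(cosh^2 t - sinh^2 t) + 2xy(cosh t sinh t - sinh t cosh t) + y^2(sinh^2 t - cosh^2 t) = x^2 - y^2   [invariant, using cosh^2 t - sinh^2 t = 1]

Only (D) x^2 - y^2 is unchanged; it is the Minkowski form preserved by Lorentz boosts, just as x^2 + y^2 is preserved by ordinary rotations.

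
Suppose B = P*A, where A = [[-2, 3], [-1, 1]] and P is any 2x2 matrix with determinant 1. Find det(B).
1

By the multiplicative property of determinants, det(B) = det(P*A) = det(P) * det(A) = det(A),
so the determinant is invariant under multiplication by any determinant-1 matrix; we just need det(A).

det(A) = (-2)(1) - (3)(-1) = -2 - (-3) = 1

Therefore det(B) = 1 * 1 = 1.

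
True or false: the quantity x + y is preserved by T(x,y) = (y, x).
True

Substitute T(x,y) = (y, x) into the expression and compare with the original.

Original: x + y
After applying T: (y) + (x) = x + y

This is identical to the original x + y, so the expression is invariant.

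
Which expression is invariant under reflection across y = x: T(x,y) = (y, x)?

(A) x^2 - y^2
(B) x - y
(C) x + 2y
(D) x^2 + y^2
D

The map is reflection across y = x: T(x,y) = (y, x).
Substitute the transformed coordinates into each option and compare with the original:
(A) x^2 - y^2  ->  (y)^2 - (x)^2 = -x^2 + y^2   [differs from x^2 - y^2: not invariant]
(B) x - y  ->  (y) - (x) = -x + y   [differs from x - y: not invariant]
(C) x + 2y  ->  (y) + 2(x) = 2x + y   [differs from x + 2y: not invariant]
(D) x^2 + y^2  ->  (y)^2 + (x)^2 = x^2 + y^2   [equals x^2 + y^2: invariant]

Only option (D), x^2 + y^2, is unchanged by the transformation.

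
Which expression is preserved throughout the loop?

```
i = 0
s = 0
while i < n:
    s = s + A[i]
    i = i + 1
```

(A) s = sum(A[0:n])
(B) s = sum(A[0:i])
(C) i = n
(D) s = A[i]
B

A loop invariant must hold before the first iteration and be re-established by every execution of the body.

(B) s = sum(A[0:i]): Initially i = 0 and s = 0 = sum of the empty slice A[0:0]. If s = sum(A[0:i]) holds at the top of an iteration, the body sets s to sum(A[0:i]) + A[i] = sum(A[0:i+1]) and then i to i+1, so s = sum(A[0:i]) holds again. At exit i = n, giving s = sum(A[0:n]).

The other options fail:
(A) s = sum(A[0:n]): false before the loop (s = 0, not the full sum) -- it only becomes true at exit.
(C) i = n: false initially (i = 0); it is the exit condition, not an invariant.
(D) s = A[i]: after the first iteration s = A[0] but i = 1, so s = A[i] compares s with the wrong element (and fails in general).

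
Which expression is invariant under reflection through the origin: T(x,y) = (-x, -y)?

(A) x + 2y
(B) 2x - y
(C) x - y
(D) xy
D

The map is reflection through the origin: T(x,y) = (-x, -y).
Substitute the transformed coordinates into each option and compare with the original:
(A) x + 2y  ->  (-x) + 2(-y) = -x - 2y   [differs from x + 2y: not invariant]
(B) 2x - y  ->  2(-x) - (-y) = -2x + y   [differs from 2x - y: not invariant]
(C) x - y  ->  (-x) - (-y) = -x + y   [differs from x - y: not invariant]
(D) xy  ->  (-x)(-y) = xy   [equals xy: invariant]

Only option (D), xy, is unchanged by the transformation.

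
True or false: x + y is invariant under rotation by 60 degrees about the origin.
False

Applying rotation by 60 degrees: x' = x*cos(60 degrees) - y*sin(60 degrees) = x/2 - sqrt(3)y/2, y' = x*sin(60 degrees) + y*cos(60 degrees) = sqrt(3)x/2 + y/2

Substituting into x + y:
(x/2 - sqrt(3)y/2) + (sqrt(3)x/2 + y/2)
= x/2 + sqrt(3)x/2 - sqrt(3)y/2 + y/2

This differs from the original expression x + y, so it is NOT invariant.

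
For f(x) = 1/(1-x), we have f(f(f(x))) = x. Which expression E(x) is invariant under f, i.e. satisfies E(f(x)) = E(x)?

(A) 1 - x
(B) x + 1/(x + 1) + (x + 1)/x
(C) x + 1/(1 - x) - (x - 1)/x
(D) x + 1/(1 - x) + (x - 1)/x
D

Replace x by f(x) = 1/(1 - x) in each option and simplify. As a quick numerical cross-check, also compare E(4) with E(f(4)) = E(-1/3).

(A) 1 - x  ->  1 - (1/(1 - x)) = x/(x - 1); check: E(4) = -3 but E(-1/3) = 4/3.   [not invariant]
(B) x + 1/(x + 1) + (x + 1)/x  ->  (1/(1 - x)) + 1/((1/(1 - x)) + 1) + ((1/(1 - x)) + 1)/(1/(1 - x)) = (-x^3 + 6x^2 - 11x + 7)/(x^2 - 3x + 2); check: E(4) = 109/20 but E(-1/3) = -5/6.   [not invariant]
(C) x + 1/(1 - x) - (x - 1)/x  ->  (1/(1 - x)) + 1/(1 - (1/(1 - x))) - ((1/(1 - x)) - 1)/(1/(1 - x)) = (x^2(1 - x) - x + (x - 1)^2)/(x(x - 1)); check: E(4) = 35/12 but E(-1/3) = -43/12.   [not invariant]
(D) x + 1/(1 - x) + (x - 1)/x  ->  (1/(1 - x)) + 1/(1 - (1/(1 - x))) + ((1/(1 - x)) - 1)/(1/(1 - x)), which simplifies back to x + 1/(1 - x) + (x - 1)/x; check: E(4) = 53/12, E(-1/3) = 53/12.   [invariant]

Only (D) is unchanged. Indeed f(f(x)) = 1/(1 - 1/(1-x)) = (1-x)/(-x) = (x-1)/x, so E(x) = x + f(x) + f(f(x)) is the sum over the whole 3-cycle; applying f just permutes the three terms cyclically (x -> f(x) -> f(f(x)) -> x), leaving the sum unchanged.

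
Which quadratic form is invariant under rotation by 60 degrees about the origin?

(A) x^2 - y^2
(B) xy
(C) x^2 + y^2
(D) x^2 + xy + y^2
C

Rotation by 60 degrees sends (x, y) to (x/2 - sqrt(3)y/2, sqrt(3)x/2 + y/2).
Substitute the transformed coordinates into each option and compare with the original:
(A) x^2 - y^2  ->  (x/2 - sqrt(3)y/2)^2 - (sqrt(3)x/2 + y/2)^2 = -x^2/2 - sqrt(3)xy + y^2/2   [differs from x^2 - y^2: not invariant]
(B) xy  ->  (x/2 - sqrt(3)y/2)(sqrt(3)x/2 + y/2) = sqrt(3)x^2/4 - xy/2 - sqrt(3)y^2/4   [differs from xy: not invariant]
(C) x^2 + y^2  ->  (x/2 - sqrt(3)y/2)^2 + (sqrt(3)x/2 + y/2)^2 = x^2 + y^2   [equals x^2 + y^2: invariant]
(D) x^2 + xy + y^2  ->  (x/2 - sqrt(3)y/2)^2 + (x/2 - sqrt(3)y/2)(sqrt(3)x/2 + y/2) + (sqrt(3)x/2 + y/2)^2 = sqrt(3)x^2/4 + x^2 - xy/2 - sqrt(3)y^2/4 + y^2   [differs from x^2 + xy + y^2: not invariant]

Only option (C), x^2 + y^2, is unchanged by the transformation.
x^2 + y^2 is the squared distance from the origin, which rotations preserve.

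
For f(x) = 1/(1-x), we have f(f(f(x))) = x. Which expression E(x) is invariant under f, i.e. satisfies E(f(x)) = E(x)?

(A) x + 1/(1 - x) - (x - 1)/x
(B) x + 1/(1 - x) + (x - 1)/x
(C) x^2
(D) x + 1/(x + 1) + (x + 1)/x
B

Replace x by f(x) = 1/(1 - x) in each option and simplify. As a quick numerical cross-check, also compare E(4) with E(f(4)) = E(-1/3).

(A) x + 1/(1 - x) - (x - 1)/x  ->  (1/(1 - x)) + 1/(1 - (1/(1 - x))) - ((1/(1 - x)) - 1)/(1/(1 - x)) = (x^2(1 - x) - x + (x - 1)^2)/(x(x - 1)); check: E(4) = 35/12 but E(-1/3) = -43/12.   [not invariant]
(B) x + 1/(1 - x) + (x - 1)/x  ->  (1/(1 - x)) + 1/(1 - (1/(1 - x))) + ((1/(1 - x)) - 1)/(1/(1 - x)), which simplifies back to x + 1/(1 - x) + (x - 1)/x; check: E(4) = 53/12, E(-1/3) = 53/12.   [invariant]
(C) x^2  ->  (1/(1 - x))^2 = (x - 1)^(-2); check: E(4) = 16 but E(-1/3) = 1/9.   [not invariant]
(D) x + 1/(x + 1) + (x + 1)/x  ->  (1/(1 - x)) + 1/((1/(1 - x)) + 1) + ((1/(1 - x)) + 1)/(1/(1 - x)) = (-x^3 + 6x^2 - 11x + 7)/(x^2 - 3x + 2); check: E(4) = 109/20 but E(-1/3) = -5/6.   [not invariant]

Only (B) is unchanged. Indeed f(f(x)) = 1/(1 - 1/(1-x)) = (1-x)/(-x) = (x-1)/x, so E(x) = x + f(x) + f(f(x)) is the sum over the whole 3-cycle; applying f just permutes the three terms cyclically (x -> f(x) -> f(f(x)) -> x), leaving the sum unchanged.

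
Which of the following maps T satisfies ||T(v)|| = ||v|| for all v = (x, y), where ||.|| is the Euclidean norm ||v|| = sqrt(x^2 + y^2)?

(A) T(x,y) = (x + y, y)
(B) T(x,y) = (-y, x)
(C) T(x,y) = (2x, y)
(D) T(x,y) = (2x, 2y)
B

A transformation preserves a norm if ||T(v)|| = ||v|| for every v; a single vector where the norm changes rules an option out.

(A) T(x,y) = (x + y, y): v = (0, 1) has norm sqrt((0)^2 + (1)^2) = 1, but T(v) = (1, 1) has norm sqrt(2) -- not preserved.
(B) T(x,y) = (-y, x): preserves the norm -- it is an orthogonal map (a rotation/reflection), and (-y)^2 + (x)^2 simplifies to x^2 + y^2.
(C) T(x,y) = (2x, y): v = (1, 0) has norm sqrt((1)^2 + (0)^2) = 1, but T(v) = (2, 0) has norm 2 -- not preserved.
(D) T(x,y) = (2x, 2y): v = (1, 0) has norm sqrt((1)^2 + (0)^2) = 1, but T(v) = (2, 0) has norm 2 -- not preserved.

Therefore the answer is (B).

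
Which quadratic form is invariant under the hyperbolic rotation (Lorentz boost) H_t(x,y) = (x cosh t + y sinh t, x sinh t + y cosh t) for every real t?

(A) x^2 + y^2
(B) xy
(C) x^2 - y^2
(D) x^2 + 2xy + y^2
C

Write x' = x cosh t + y sinh t, y' = x sinh t + y cosh t and substitute into each option:
(A) x^2 + y^2: (x cosh t + y sinh t)^2 + (x sinh t + y cosh t)^2 = (x^2 + y^2)(cosh^2 t + sinh^2 t) + 4xy sinh t cosh t = (x^2 + y^2) cosh 2t + 2xy sinh 2t   [not invariant for t != 0]
(B) xy: (x cosh t + y sinh t)(x sinh t + y cosh t) = xy(cosh^2 t + sinh^2 t) + (x^2 + y^2) sinh t cosh t = xy cosh 2t + (x^2 + y^2)(sinh 2t)/2   [not invariant for t != 0]
(C) x^2 - y^2: (x cosh t + y sinh t)^2 - (x sinh t + y cosh t)^2 = x^2(cosh^2 t - sinh^2 t) + 2xy(cosh t sinh t - sinh t cosh t) + y^2(sinh^2 t - cosh^2 t) = x^2 - y^2   [invariant, using cosh^2 t - sinh^2 t = 1]
(D) x^2 + 2xy + y^2: (x' + y')^2 with x' + y' = (x + y)(cosh t + sinh t) = (x + y)e^t, so it becomes (x + y)^2 e^(2t)   [not invariant for t != 0]

Only (C) x^2 - y^2 is unchanged; it is the Minkowski form preserved by Lorentz boosts, just as x^2 + y^2 is preserved by ordinary rotations.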